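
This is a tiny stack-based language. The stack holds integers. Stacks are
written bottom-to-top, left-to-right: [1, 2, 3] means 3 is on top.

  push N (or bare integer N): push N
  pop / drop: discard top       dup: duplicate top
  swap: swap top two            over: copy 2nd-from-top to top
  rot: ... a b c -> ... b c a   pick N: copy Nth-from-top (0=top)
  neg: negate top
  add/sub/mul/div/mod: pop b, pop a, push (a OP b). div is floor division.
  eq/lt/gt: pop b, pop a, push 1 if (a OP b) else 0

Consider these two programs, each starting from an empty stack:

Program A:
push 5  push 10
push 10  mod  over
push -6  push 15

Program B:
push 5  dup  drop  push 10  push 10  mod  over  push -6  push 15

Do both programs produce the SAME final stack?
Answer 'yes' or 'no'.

Program A trace:
  After 'push 5': [5]
  After 'push 10': [5, 10]
  After 'push 10': [5, 10, 10]
  After 'mod': [5, 0]
  After 'over': [5, 0, 5]
  After 'push -6': [5, 0, 5, -6]
  After 'push 15': [5, 0, 5, -6, 15]
Program A final stack: [5, 0, 5, -6, 15]

Program B trace:
  After 'push 5': [5]
  After 'dup': [5, 5]
  After 'drop': [5]
  After 'push 10': [5, 10]
  After 'push 10': [5, 10, 10]
  After 'mod': [5, 0]
  After 'over': [5, 0, 5]
  After 'push -6': [5, 0, 5, -6]
  After 'push 15': [5, 0, 5, -6, 15]
Program B final stack: [5, 0, 5, -6, 15]
Same: yes

Answer: yes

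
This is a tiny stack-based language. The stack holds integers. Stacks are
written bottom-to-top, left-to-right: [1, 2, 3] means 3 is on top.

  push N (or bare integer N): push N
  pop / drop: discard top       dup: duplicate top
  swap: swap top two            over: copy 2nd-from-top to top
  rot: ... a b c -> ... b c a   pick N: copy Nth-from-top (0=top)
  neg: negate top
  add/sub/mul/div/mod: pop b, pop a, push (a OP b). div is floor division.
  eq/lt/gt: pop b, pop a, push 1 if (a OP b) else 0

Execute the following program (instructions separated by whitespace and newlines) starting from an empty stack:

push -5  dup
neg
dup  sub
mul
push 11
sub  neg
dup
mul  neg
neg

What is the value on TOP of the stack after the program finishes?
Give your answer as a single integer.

Answer: 121

Derivation:
After 'push -5': [-5]
After 'dup': [-5, -5]
After 'neg': [-5, 5]
After 'dup': [-5, 5, 5]
After 'sub': [-5, 0]
After 'mul': [0]
After 'push 11': [0, 11]
After 'sub': [-11]
After 'neg': [11]
After 'dup': [11, 11]
After 'mul': [121]
After 'neg': [-121]
After 'neg': [121]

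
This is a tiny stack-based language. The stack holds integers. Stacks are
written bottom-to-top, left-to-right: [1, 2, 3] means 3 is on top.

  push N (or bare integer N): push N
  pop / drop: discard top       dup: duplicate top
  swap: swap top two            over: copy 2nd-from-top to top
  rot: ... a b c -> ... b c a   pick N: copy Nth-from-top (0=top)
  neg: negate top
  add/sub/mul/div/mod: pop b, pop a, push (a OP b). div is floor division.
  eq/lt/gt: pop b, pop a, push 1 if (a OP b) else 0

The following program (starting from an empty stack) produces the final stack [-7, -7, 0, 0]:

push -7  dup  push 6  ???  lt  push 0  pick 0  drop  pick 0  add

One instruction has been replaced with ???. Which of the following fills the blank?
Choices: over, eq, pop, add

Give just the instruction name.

Answer: over

Derivation:
Stack before ???: [-7, -7, 6]
Stack after ???:  [-7, -7, 6, -7]
Checking each choice:
  over: MATCH
  eq: produces [1, 0]
  pop: produces [0, 0]
  add: produces [1, 0]


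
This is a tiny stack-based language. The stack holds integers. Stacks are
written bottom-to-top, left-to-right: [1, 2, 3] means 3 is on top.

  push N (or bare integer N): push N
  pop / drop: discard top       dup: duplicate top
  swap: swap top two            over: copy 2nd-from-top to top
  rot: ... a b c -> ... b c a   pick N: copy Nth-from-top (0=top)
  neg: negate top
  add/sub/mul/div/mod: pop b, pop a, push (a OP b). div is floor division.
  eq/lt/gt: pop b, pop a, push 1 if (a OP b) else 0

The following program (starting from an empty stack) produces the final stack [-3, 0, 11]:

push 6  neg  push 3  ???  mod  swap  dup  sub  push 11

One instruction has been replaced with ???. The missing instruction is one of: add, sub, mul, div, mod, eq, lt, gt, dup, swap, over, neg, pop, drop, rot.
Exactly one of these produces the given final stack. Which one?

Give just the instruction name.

Answer: over

Derivation:
Stack before ???: [-6, 3]
Stack after ???:  [-6, 3, -6]
The instruction that transforms [-6, 3] -> [-6, 3, -6] is: over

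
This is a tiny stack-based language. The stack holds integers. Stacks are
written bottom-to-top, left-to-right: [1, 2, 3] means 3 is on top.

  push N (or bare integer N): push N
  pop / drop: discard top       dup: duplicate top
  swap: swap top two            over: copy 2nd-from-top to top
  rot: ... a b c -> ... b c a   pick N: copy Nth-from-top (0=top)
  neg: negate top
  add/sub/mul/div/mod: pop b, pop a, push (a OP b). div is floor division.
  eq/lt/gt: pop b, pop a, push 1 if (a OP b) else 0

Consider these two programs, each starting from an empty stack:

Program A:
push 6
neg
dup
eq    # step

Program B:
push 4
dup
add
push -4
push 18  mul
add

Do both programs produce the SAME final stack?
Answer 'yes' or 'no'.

Program A trace:
  After 'push 6': [6]
  After 'neg': [-6]
  After 'dup': [-6, -6]
  After 'eq': [1]
Program A final stack: [1]

Program B trace:
  After 'push 4': [4]
  After 'dup': [4, 4]
  After 'add': [8]
  After 'push -4': [8, -4]
  After 'push 18': [8, -4, 18]
  After 'mul': [8, -72]
  After 'add': [-64]
Program B final stack: [-64]
Same: no

Answer: no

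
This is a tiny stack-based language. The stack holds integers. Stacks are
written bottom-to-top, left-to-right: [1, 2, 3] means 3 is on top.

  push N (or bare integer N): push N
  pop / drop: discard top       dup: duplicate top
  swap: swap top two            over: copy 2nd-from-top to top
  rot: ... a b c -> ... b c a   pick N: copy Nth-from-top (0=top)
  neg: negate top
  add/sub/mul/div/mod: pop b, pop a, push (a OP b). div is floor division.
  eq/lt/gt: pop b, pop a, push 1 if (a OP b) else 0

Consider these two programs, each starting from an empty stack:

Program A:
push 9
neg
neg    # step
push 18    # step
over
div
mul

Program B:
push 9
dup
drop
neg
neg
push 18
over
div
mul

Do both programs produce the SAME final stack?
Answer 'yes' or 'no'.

Program A trace:
  After 'push 9': [9]
  After 'neg': [-9]
  After 'neg': [9]
  After 'push 18': [9, 18]
  After 'over': [9, 18, 9]
  After 'div': [9, 2]
  After 'mul': [18]
Program A final stack: [18]

Program B trace:
  After 'push 9': [9]
  After 'dup': [9, 9]
  After 'drop': [9]
  After 'neg': [-9]
  After 'neg': [9]
  After 'push 18': [9, 18]
  After 'over': [9, 18, 9]
  After 'div': [9, 2]
  After 'mul': [18]
Program B final stack: [18]
Same: yes

Answer: yes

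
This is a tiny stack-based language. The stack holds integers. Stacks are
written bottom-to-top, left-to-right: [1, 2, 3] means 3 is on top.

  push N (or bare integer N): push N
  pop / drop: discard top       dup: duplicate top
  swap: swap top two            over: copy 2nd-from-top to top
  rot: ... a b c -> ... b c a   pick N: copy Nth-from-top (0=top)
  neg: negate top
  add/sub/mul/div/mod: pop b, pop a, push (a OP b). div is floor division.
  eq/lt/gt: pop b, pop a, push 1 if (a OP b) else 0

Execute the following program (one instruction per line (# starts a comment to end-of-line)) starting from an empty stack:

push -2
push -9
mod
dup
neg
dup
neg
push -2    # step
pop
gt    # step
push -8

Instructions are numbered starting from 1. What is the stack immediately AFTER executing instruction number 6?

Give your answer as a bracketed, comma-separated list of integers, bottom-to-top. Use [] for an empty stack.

Step 1 ('push -2'): [-2]
Step 2 ('push -9'): [-2, -9]
Step 3 ('mod'): [-2]
Step 4 ('dup'): [-2, -2]
Step 5 ('neg'): [-2, 2]
Step 6 ('dup'): [-2, 2, 2]

Answer: [-2, 2, 2]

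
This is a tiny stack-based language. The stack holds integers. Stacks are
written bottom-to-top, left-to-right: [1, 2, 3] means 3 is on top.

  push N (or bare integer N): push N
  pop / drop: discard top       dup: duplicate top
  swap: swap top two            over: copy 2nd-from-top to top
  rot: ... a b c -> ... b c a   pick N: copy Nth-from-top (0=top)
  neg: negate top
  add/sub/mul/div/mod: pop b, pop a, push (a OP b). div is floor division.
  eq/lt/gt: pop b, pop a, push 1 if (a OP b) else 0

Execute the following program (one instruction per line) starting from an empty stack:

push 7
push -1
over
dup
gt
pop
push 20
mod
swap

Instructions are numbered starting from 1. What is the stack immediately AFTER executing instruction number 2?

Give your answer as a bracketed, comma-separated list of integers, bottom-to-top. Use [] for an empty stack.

Answer: [7, -1]

Derivation:
Step 1 ('push 7'): [7]
Step 2 ('push -1'): [7, -1]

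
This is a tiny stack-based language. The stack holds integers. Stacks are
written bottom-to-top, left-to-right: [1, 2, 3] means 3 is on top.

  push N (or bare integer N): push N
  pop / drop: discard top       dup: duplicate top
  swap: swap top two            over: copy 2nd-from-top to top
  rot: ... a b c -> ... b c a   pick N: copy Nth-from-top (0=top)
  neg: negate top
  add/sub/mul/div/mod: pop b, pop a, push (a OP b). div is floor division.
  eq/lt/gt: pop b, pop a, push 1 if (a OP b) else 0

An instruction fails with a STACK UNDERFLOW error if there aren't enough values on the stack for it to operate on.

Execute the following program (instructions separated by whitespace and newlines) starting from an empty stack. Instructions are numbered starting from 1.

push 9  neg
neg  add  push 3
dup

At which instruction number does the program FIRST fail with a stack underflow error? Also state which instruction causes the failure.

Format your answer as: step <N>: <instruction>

Step 1 ('push 9'): stack = [9], depth = 1
Step 2 ('neg'): stack = [-9], depth = 1
Step 3 ('neg'): stack = [9], depth = 1
Step 4 ('add'): needs 2 value(s) but depth is 1 — STACK UNDERFLOW

Answer: step 4: add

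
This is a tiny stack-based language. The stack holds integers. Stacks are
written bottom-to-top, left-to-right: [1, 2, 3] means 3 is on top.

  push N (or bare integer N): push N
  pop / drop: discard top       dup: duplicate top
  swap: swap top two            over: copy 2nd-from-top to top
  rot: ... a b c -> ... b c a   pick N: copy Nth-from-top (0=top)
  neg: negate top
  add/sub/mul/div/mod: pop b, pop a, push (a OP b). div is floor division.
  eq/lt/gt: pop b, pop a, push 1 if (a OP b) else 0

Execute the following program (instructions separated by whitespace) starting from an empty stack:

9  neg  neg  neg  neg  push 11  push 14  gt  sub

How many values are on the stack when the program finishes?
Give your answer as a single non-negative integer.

Answer: 1

Derivation:
After 'push 9': stack = [9] (depth 1)
After 'neg': stack = [-9] (depth 1)
After 'neg': stack = [9] (depth 1)
After 'neg': stack = [-9] (depth 1)
After 'neg': stack = [9] (depth 1)
After 'push 11': stack = [9, 11] (depth 2)
After 'push 14': stack = [9, 11, 14] (depth 3)
After 'gt': stack = [9, 0] (depth 2)
After 'sub': stack = [9] (depth 1)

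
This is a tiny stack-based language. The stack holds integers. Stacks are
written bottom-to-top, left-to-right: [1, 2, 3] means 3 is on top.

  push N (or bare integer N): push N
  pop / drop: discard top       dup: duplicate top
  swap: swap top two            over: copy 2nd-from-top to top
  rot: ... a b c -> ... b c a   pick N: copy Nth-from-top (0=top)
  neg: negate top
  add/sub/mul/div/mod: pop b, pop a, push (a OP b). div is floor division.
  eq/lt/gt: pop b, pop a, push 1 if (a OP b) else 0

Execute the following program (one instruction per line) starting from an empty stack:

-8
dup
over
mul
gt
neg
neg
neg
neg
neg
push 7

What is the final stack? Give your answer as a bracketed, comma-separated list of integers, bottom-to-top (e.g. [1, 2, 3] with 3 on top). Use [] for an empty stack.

Answer: [0, 7]

Derivation:
After 'push -8': [-8]
After 'dup': [-8, -8]
After 'over': [-8, -8, -8]
After 'mul': [-8, 64]
After 'gt': [0]
After 'neg': [0]
After 'neg': [0]
After 'neg': [0]
After 'neg': [0]
After 'neg': [0]
After 'push 7': [0, 7]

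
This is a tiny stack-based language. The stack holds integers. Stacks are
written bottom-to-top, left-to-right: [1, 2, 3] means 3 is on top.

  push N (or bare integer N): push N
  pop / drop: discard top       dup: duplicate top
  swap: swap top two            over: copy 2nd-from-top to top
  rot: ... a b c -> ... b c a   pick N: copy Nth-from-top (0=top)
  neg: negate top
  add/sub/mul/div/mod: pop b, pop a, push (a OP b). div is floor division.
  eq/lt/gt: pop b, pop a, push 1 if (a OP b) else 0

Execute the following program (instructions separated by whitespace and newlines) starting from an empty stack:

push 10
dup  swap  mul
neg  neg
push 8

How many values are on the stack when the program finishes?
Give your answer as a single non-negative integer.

Answer: 2

Derivation:
After 'push 10': stack = [10] (depth 1)
After 'dup': stack = [10, 10] (depth 2)
After 'swap': stack = [10, 10] (depth 2)
After 'mul': stack = [100] (depth 1)
After 'neg': stack = [-100] (depth 1)
After 'neg': stack = [100] (depth 1)
After 'push 8': stack = [100, 8] (depth 2)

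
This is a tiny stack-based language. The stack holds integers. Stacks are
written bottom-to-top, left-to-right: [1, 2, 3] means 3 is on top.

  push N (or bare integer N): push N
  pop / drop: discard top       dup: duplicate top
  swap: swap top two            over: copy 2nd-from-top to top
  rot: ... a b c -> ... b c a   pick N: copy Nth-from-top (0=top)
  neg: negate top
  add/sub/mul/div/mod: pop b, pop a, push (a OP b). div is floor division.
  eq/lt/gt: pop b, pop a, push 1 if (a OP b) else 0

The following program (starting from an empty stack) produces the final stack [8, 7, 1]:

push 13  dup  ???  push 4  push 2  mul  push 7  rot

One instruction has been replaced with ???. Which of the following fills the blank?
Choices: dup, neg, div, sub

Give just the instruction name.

Answer: div

Derivation:
Stack before ???: [13, 13]
Stack after ???:  [1]
Checking each choice:
  dup: produces [13, 13, 8, 7, 13]
  neg: produces [13, 8, 7, -13]
  div: MATCH
  sub: produces [8, 7, 0]


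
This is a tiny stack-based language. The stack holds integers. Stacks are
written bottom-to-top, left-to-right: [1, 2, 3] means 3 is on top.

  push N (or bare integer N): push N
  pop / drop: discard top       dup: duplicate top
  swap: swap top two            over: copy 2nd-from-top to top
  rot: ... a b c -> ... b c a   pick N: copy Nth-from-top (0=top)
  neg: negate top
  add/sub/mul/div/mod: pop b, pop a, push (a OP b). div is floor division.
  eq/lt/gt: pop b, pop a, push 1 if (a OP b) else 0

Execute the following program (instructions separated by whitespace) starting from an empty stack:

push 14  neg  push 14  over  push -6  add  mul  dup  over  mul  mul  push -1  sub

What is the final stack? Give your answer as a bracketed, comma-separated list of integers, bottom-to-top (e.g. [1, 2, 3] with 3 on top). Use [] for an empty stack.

Answer: [-14, -21951999]

Derivation:
After 'push 14': [14]
After 'neg': [-14]
After 'push 14': [-14, 14]
After 'over': [-14, 14, -14]
After 'push -6': [-14, 14, -14, -6]
After 'add': [-14, 14, -20]
After 'mul': [-14, -280]
After 'dup': [-14, -280, -280]
After 'over': [-14, -280, -280, -280]
After 'mul': [-14, -280, 78400]
After 'mul': [-14, -21952000]
After 'push -1': [-14, -21952000, -1]
After 'sub': [-14, -21951999]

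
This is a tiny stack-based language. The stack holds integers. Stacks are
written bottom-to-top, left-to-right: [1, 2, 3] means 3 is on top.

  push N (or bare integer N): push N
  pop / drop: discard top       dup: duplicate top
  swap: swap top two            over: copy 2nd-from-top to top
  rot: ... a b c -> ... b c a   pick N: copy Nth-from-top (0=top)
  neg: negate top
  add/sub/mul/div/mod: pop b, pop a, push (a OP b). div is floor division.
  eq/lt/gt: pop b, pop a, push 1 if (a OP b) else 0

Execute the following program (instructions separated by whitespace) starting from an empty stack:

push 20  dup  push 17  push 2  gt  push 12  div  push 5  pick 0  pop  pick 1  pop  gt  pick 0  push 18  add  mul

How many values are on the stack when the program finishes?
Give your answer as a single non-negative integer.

Answer: 3

Derivation:
After 'push 20': stack = [20] (depth 1)
After 'dup': stack = [20, 20] (depth 2)
After 'push 17': stack = [20, 20, 17] (depth 3)
After 'push 2': stack = [20, 20, 17, 2] (depth 4)
After 'gt': stack = [20, 20, 1] (depth 3)
After 'push 12': stack = [20, 20, 1, 12] (depth 4)
After 'div': stack = [20, 20, 0] (depth 3)
After 'push 5': stack = [20, 20, 0, 5] (depth 4)
After 'pick 0': stack = [20, 20, 0, 5, 5] (depth 5)
After 'pop': stack = [20, 20, 0, 5] (depth 4)
After 'pick 1': stack = [20, 20, 0, 5, 0] (depth 5)
After 'pop': stack = [20, 20, 0, 5] (depth 4)
After 'gt': stack = [20, 20, 0] (depth 3)
After 'pick 0': stack = [20, 20, 0, 0] (depth 4)
After 'push 18': stack = [20, 20, 0, 0, 18] (depth 5)
After 'add': stack = [20, 20, 0, 18] (depth 4)
After 'mul': stack = [20, 20, 0] (depth 3)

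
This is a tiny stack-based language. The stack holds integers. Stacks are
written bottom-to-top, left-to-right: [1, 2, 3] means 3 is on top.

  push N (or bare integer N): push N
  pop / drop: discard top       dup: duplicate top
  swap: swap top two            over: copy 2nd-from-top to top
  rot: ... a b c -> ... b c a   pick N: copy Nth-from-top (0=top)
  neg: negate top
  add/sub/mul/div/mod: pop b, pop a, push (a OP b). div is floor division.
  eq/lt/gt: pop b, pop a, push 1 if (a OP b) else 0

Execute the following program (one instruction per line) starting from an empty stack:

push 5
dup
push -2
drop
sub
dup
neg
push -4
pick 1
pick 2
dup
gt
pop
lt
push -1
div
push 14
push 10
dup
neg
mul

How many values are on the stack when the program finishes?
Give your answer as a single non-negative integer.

After 'push 5': stack = [5] (depth 1)
After 'dup': stack = [5, 5] (depth 2)
After 'push -2': stack = [5, 5, -2] (depth 3)
After 'drop': stack = [5, 5] (depth 2)
After 'sub': stack = [0] (depth 1)
After 'dup': stack = [0, 0] (depth 2)
After 'neg': stack = [0, 0] (depth 2)
After 'push -4': stack = [0, 0, -4] (depth 3)
After 'pick 1': stack = [0, 0, -4, 0] (depth 4)
After 'pick 2': stack = [0, 0, -4, 0, 0] (depth 5)
  ...
After 'gt': stack = [0, 0, -4, 0, 0] (depth 5)
After 'pop': stack = [0, 0, -4, 0] (depth 4)
After 'lt': stack = [0, 0, 1] (depth 3)
After 'push -1': stack = [0, 0, 1, -1] (depth 4)
After 'div': stack = [0, 0, -1] (depth 3)
After 'push 14': stack = [0, 0, -1, 14] (depth 4)
After 'push 10': stack = [0, 0, -1, 14, 10] (depth 5)
After 'dup': stack = [0, 0, -1, 14, 10, 10] (depth 6)
After 'neg': stack = [0, 0, -1, 14, 10, -10] (depth 6)
After 'mul': stack = [0, 0, -1, 14, -100] (depth 5)

Answer: 5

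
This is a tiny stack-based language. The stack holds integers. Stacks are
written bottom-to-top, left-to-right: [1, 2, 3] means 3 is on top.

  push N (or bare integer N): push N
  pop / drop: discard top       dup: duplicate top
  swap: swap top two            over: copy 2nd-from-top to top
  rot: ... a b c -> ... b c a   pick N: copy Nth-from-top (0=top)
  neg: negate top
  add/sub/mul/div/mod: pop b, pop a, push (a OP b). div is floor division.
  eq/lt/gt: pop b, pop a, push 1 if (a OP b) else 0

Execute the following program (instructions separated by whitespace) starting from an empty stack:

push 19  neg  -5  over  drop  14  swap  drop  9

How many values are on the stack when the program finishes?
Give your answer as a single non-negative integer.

Answer: 3

Derivation:
After 'push 19': stack = [19] (depth 1)
After 'neg': stack = [-19] (depth 1)
After 'push -5': stack = [-19, -5] (depth 2)
After 'over': stack = [-19, -5, -19] (depth 3)
After 'drop': stack = [-19, -5] (depth 2)
After 'push 14': stack = [-19, -5, 14] (depth 3)
After 'swap': stack = [-19, 14, -5] (depth 3)
After 'drop': stack = [-19, 14] (depth 2)
After 'push 9': stack = [-19, 14, 9] (depth 3)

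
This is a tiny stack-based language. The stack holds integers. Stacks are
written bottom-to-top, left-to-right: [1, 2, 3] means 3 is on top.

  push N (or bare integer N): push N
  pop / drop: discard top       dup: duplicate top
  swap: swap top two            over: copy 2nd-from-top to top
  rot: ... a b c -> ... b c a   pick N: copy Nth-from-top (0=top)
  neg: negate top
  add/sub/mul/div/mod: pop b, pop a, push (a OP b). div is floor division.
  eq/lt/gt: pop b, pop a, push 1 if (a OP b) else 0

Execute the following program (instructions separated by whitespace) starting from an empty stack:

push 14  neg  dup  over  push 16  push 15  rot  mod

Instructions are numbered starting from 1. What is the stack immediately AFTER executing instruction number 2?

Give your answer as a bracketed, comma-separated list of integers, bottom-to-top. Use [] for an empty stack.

Answer: [-14]

Derivation:
Step 1 ('push 14'): [14]
Step 2 ('neg'): [-14]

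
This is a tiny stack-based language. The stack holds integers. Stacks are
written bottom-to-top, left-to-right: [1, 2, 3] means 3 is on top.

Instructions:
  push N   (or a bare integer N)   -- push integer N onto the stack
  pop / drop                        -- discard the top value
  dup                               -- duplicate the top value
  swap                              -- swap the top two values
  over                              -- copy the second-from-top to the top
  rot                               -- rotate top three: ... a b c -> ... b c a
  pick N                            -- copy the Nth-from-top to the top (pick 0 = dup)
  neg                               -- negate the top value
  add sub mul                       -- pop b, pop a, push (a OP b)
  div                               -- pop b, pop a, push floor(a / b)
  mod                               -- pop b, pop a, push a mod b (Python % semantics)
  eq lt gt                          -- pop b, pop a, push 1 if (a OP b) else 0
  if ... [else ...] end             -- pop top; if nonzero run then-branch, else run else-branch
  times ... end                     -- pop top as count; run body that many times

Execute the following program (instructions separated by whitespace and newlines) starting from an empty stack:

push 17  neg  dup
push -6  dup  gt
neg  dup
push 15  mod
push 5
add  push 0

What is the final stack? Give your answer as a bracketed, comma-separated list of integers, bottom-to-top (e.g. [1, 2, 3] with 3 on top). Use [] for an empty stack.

After 'push 17': [17]
After 'neg': [-17]
After 'dup': [-17, -17]
After 'push -6': [-17, -17, -6]
After 'dup': [-17, -17, -6, -6]
After 'gt': [-17, -17, 0]
After 'neg': [-17, -17, 0]
After 'dup': [-17, -17, 0, 0]
After 'push 15': [-17, -17, 0, 0, 15]
After 'mod': [-17, -17, 0, 0]
After 'push 5': [-17, -17, 0, 0, 5]
After 'add': [-17, -17, 0, 5]
After 'push 0': [-17, -17, 0, 5, 0]

Answer: [-17, -17, 0, 5, 0]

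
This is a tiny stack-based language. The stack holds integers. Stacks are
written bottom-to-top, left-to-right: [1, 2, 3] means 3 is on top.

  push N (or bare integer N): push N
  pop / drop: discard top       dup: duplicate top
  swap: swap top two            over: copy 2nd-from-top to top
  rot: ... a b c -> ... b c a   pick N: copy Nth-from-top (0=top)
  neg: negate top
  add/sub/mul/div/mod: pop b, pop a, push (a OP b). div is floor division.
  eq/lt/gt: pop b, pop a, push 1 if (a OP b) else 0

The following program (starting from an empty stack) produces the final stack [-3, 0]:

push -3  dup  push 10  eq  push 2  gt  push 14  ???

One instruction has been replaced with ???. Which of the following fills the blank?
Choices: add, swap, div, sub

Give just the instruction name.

Stack before ???: [-3, 0, 14]
Stack after ???:  [-3, 0]
Checking each choice:
  add: produces [-3, 14]
  swap: produces [-3, 14, 0]
  div: MATCH
  sub: produces [-3, -14]


Answer: div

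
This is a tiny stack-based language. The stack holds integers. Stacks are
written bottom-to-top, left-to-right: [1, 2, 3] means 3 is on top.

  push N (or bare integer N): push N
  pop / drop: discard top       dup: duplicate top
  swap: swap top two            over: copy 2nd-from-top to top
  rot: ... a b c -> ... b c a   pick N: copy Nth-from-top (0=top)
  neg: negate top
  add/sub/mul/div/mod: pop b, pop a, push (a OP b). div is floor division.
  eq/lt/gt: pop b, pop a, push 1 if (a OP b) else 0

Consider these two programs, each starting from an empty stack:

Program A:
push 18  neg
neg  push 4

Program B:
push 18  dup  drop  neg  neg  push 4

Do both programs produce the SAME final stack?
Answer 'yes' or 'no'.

Program A trace:
  After 'push 18': [18]
  After 'neg': [-18]
  After 'neg': [18]
  After 'push 4': [18, 4]
Program A final stack: [18, 4]

Program B trace:
  After 'push 18': [18]
  After 'dup': [18, 18]
  After 'drop': [18]
  After 'neg': [-18]
  After 'neg': [18]
  After 'push 4': [18, 4]
Program B final stack: [18, 4]
Same: yes

Answer: yes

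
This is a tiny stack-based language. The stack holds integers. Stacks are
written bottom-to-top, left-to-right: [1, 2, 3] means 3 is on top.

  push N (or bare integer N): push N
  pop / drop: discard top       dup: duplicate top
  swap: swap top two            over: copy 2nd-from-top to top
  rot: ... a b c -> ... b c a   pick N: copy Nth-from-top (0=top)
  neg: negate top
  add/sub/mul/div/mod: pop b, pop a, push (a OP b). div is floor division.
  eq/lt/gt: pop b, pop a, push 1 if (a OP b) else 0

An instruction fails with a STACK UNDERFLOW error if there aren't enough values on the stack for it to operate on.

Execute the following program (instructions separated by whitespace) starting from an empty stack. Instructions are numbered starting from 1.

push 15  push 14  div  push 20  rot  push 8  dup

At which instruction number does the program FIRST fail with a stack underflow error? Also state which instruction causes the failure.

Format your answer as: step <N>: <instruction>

Answer: step 5: rot

Derivation:
Step 1 ('push 15'): stack = [15], depth = 1
Step 2 ('push 14'): stack = [15, 14], depth = 2
Step 3 ('div'): stack = [1], depth = 1
Step 4 ('push 20'): stack = [1, 20], depth = 2
Step 5 ('rot'): needs 3 value(s) but depth is 2 — STACK UNDERFLOW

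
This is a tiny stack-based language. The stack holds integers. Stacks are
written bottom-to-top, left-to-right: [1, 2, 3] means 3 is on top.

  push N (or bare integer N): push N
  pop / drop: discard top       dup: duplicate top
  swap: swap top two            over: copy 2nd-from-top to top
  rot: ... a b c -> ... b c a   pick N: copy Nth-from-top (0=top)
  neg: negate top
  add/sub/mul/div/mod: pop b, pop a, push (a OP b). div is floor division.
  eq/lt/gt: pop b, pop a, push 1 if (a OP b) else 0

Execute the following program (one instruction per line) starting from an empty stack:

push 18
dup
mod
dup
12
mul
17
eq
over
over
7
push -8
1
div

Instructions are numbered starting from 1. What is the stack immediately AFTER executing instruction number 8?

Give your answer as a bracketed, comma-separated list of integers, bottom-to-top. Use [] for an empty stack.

Answer: [0, 0]

Derivation:
Step 1 ('push 18'): [18]
Step 2 ('dup'): [18, 18]
Step 3 ('mod'): [0]
Step 4 ('dup'): [0, 0]
Step 5 ('12'): [0, 0, 12]
Step 6 ('mul'): [0, 0]
Step 7 ('17'): [0, 0, 17]
Step 8 ('eq'): [0, 0]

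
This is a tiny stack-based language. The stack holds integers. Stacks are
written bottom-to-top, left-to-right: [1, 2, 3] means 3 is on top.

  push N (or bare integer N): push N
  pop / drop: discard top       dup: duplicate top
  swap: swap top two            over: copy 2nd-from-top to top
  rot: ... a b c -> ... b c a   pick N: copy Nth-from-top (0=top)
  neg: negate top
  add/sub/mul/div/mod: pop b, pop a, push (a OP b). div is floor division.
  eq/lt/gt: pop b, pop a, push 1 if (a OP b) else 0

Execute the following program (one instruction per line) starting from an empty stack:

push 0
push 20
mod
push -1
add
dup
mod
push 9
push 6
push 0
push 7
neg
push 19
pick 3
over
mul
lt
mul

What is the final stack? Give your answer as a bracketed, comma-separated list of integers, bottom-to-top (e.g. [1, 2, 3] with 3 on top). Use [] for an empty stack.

After 'push 0': [0]
After 'push 20': [0, 20]
After 'mod': [0]
After 'push -1': [0, -1]
After 'add': [-1]
After 'dup': [-1, -1]
After 'mod': [0]
After 'push 9': [0, 9]
After 'push 6': [0, 9, 6]
After 'push 0': [0, 9, 6, 0]
After 'push 7': [0, 9, 6, 0, 7]
After 'neg': [0, 9, 6, 0, -7]
After 'push 19': [0, 9, 6, 0, -7, 19]
After 'pick 3': [0, 9, 6, 0, -7, 19, 6]
After 'over': [0, 9, 6, 0, -7, 19, 6, 19]
After 'mul': [0, 9, 6, 0, -7, 19, 114]
After 'lt': [0, 9, 6, 0, -7, 1]
After 'mul': [0, 9, 6, 0, -7]

Answer: [0, 9, 6, 0, -7]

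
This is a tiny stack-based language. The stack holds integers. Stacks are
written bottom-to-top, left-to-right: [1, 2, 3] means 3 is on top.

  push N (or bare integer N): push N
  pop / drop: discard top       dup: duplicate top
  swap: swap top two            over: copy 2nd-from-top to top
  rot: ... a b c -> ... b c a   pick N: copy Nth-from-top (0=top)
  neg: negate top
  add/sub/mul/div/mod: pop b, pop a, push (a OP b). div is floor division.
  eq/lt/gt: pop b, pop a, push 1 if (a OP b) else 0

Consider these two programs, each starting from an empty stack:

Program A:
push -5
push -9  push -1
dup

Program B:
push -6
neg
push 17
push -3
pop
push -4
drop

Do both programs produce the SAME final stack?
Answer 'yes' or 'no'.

Program A trace:
  After 'push -5': [-5]
  After 'push -9': [-5, -9]
  After 'push -1': [-5, -9, -1]
  After 'dup': [-5, -9, -1, -1]
Program A final stack: [-5, -9, -1, -1]

Program B trace:
  After 'push -6': [-6]
  After 'neg': [6]
  After 'push 17': [6, 17]
  After 'push -3': [6, 17, -3]
  After 'pop': [6, 17]
  After 'push -4': [6, 17, -4]
  After 'drop': [6, 17]
Program B final stack: [6, 17]
Same: no

Answer: no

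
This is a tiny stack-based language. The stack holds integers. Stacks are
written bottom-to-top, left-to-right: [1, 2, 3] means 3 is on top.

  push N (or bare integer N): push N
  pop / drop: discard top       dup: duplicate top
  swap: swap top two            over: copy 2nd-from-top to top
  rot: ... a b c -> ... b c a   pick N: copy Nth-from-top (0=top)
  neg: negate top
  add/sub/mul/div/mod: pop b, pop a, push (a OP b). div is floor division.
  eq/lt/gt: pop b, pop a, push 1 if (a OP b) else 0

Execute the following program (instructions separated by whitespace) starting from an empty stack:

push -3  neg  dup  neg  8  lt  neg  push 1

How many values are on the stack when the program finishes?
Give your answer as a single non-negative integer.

After 'push -3': stack = [-3] (depth 1)
After 'neg': stack = [3] (depth 1)
After 'dup': stack = [3, 3] (depth 2)
After 'neg': stack = [3, -3] (depth 2)
After 'push 8': stack = [3, -3, 8] (depth 3)
After 'lt': stack = [3, 1] (depth 2)
After 'neg': stack = [3, -1] (depth 2)
After 'push 1': stack = [3, -1, 1] (depth 3)

Answer: 3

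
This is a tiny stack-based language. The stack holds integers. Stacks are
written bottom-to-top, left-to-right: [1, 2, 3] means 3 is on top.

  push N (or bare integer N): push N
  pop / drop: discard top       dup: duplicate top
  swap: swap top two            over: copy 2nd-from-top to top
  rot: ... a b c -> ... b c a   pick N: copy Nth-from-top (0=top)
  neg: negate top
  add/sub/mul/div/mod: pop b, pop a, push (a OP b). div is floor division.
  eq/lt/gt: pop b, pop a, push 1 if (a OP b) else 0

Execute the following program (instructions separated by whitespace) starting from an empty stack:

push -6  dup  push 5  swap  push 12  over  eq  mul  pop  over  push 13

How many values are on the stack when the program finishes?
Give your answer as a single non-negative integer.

Answer: 4

Derivation:
After 'push -6': stack = [-6] (depth 1)
After 'dup': stack = [-6, -6] (depth 2)
After 'push 5': stack = [-6, -6, 5] (depth 3)
After 'swap': stack = [-6, 5, -6] (depth 3)
After 'push 12': stack = [-6, 5, -6, 12] (depth 4)
After 'over': stack = [-6, 5, -6, 12, -6] (depth 5)
After 'eq': stack = [-6, 5, -6, 0] (depth 4)
After 'mul': stack = [-6, 5, 0] (depth 3)
After 'pop': stack = [-6, 5] (depth 2)
After 'over': stack = [-6, 5, -6] (depth 3)
After 'push 13': stack = [-6, 5, -6, 13] (depth 4)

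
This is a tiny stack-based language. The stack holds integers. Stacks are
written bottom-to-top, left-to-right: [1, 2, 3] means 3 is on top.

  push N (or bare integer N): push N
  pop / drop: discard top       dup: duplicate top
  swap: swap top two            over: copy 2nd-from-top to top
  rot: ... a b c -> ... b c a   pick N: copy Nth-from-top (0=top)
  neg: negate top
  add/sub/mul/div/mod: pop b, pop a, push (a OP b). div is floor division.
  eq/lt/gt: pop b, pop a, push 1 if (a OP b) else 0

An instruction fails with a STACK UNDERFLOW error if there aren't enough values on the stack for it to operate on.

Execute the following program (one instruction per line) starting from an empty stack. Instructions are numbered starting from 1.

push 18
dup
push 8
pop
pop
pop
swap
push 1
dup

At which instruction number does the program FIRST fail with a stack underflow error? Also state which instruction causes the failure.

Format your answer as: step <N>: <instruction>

Step 1 ('push 18'): stack = [18], depth = 1
Step 2 ('dup'): stack = [18, 18], depth = 2
Step 3 ('push 8'): stack = [18, 18, 8], depth = 3
Step 4 ('pop'): stack = [18, 18], depth = 2
Step 5 ('pop'): stack = [18], depth = 1
Step 6 ('pop'): stack = [], depth = 0
Step 7 ('swap'): needs 2 value(s) but depth is 0 — STACK UNDERFLOW

Answer: step 7: swap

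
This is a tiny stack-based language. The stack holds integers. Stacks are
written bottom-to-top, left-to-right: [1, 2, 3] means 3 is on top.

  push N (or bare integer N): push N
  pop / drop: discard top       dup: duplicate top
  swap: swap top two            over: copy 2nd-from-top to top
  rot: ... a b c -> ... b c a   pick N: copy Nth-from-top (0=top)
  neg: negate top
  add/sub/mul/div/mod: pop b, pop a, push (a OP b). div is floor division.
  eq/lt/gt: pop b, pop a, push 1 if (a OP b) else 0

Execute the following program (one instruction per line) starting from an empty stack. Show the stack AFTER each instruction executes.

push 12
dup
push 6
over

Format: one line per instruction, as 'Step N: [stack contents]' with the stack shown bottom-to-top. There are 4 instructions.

Step 1: [12]
Step 2: [12, 12]
Step 3: [12, 12, 6]
Step 4: [12, 12, 6, 12]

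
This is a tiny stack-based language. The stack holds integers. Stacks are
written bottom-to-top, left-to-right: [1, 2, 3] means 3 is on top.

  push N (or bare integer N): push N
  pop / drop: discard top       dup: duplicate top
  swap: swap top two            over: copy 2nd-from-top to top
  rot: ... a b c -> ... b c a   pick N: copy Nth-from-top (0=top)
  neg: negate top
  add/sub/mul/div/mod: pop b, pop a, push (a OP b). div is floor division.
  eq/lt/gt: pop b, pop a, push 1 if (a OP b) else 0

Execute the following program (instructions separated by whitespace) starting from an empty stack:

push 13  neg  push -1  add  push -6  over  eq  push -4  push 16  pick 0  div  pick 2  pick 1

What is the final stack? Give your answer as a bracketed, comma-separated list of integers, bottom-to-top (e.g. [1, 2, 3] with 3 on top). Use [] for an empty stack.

After 'push 13': [13]
After 'neg': [-13]
After 'push -1': [-13, -1]
After 'add': [-14]
After 'push -6': [-14, -6]
After 'over': [-14, -6, -14]
After 'eq': [-14, 0]
After 'push -4': [-14, 0, -4]
After 'push 16': [-14, 0, -4, 16]
After 'pick 0': [-14, 0, -4, 16, 16]
After 'div': [-14, 0, -4, 1]
After 'pick 2': [-14, 0, -4, 1, 0]
After 'pick 1': [-14, 0, -4, 1, 0, 1]

Answer: [-14, 0, -4, 1, 0, 1]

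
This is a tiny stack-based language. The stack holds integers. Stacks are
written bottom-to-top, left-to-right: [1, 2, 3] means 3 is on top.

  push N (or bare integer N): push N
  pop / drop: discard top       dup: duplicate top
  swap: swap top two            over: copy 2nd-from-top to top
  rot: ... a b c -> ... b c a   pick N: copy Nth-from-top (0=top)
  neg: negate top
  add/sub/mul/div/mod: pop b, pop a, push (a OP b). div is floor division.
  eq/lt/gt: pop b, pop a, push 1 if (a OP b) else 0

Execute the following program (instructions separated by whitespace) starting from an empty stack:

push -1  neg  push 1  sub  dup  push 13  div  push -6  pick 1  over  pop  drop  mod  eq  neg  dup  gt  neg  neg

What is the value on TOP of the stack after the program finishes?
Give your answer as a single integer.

Answer: 0

Derivation:
After 'push -1': [-1]
After 'neg': [1]
After 'push 1': [1, 1]
After 'sub': [0]
After 'dup': [0, 0]
After 'push 13': [0, 0, 13]
After 'div': [0, 0]
After 'push -6': [0, 0, -6]
After 'pick 1': [0, 0, -6, 0]
After 'over': [0, 0, -6, 0, -6]
After 'pop': [0, 0, -6, 0]
After 'drop': [0, 0, -6]
After 'mod': [0, 0]
After 'eq': [1]
After 'neg': [-1]
After 'dup': [-1, -1]
After 'gt': [0]
After 'neg': [0]
After 'neg': [0]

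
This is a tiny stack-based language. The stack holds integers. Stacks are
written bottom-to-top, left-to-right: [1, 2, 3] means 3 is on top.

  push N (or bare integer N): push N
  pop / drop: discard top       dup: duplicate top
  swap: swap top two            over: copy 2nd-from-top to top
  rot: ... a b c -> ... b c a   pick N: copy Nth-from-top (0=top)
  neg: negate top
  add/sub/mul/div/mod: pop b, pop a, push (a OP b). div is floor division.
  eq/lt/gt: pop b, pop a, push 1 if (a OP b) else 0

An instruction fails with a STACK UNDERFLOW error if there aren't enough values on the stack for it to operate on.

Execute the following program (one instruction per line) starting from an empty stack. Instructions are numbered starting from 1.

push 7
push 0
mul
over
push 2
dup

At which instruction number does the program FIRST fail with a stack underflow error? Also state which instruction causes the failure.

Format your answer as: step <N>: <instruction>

Step 1 ('push 7'): stack = [7], depth = 1
Step 2 ('push 0'): stack = [7, 0], depth = 2
Step 3 ('mul'): stack = [0], depth = 1
Step 4 ('over'): needs 2 value(s) but depth is 1 — STACK UNDERFLOW

Answer: step 4: over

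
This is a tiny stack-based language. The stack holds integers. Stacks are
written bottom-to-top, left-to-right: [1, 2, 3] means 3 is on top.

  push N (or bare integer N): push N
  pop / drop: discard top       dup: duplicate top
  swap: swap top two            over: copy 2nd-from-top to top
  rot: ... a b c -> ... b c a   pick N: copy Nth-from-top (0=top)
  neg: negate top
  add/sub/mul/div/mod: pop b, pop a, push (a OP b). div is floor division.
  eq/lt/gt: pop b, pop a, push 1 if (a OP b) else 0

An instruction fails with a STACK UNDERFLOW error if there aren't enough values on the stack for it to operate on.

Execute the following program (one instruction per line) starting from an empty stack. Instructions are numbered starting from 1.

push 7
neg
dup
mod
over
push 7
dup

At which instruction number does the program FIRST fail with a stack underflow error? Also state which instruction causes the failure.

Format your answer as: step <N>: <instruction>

Answer: step 5: over

Derivation:
Step 1 ('push 7'): stack = [7], depth = 1
Step 2 ('neg'): stack = [-7], depth = 1
Step 3 ('dup'): stack = [-7, -7], depth = 2
Step 4 ('mod'): stack = [0], depth = 1
Step 5 ('over'): needs 2 value(s) but depth is 1 — STACK UNDERFLOW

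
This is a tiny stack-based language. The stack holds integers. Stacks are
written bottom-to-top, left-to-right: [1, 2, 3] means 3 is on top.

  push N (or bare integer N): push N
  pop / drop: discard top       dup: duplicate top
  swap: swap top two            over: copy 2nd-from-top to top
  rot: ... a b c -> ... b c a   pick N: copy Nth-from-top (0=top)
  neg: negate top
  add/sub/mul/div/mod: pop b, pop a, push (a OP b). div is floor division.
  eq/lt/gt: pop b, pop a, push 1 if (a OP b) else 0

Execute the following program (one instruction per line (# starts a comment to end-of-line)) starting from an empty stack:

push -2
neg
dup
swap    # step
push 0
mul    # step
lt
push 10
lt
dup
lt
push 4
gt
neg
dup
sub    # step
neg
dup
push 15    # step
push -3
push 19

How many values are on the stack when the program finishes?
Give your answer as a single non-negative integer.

Answer: 5

Derivation:
After 'push -2': stack = [-2] (depth 1)
After 'neg': stack = [2] (depth 1)
After 'dup': stack = [2, 2] (depth 2)
After 'swap': stack = [2, 2] (depth 2)
After 'push 0': stack = [2, 2, 0] (depth 3)
After 'mul': stack = [2, 0] (depth 2)
After 'lt': stack = [0] (depth 1)
After 'push 10': stack = [0, 10] (depth 2)
After 'lt': stack = [1] (depth 1)
After 'dup': stack = [1, 1] (depth 2)
  ...
After 'push 4': stack = [0, 4] (depth 2)
After 'gt': stack = [0] (depth 1)
After 'neg': stack = [0] (depth 1)
After 'dup': stack = [0, 0] (depth 2)
After 'sub': stack = [0] (depth 1)
After 'neg': stack = [0] (depth 1)
After 'dup': stack = [0, 0] (depth 2)
After 'push 15': stack = [0, 0, 15] (depth 3)
After 'push -3': stack = [0, 0, 15, -3] (depth 4)
After 'push 19': stack = [0, 0, 15, -3, 19] (depth 5)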